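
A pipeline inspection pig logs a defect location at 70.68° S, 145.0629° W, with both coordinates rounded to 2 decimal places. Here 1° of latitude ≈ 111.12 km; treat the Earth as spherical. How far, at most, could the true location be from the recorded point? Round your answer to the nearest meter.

585 meters

Rounding to 2 decimal places leaves each coordinate within ±0.005° of the true value.
Latitude error → 0.005 × 111120 = 555.6 m along the meridian.
Longitude error → 0.005 × 111120 × cos 70.68° = 0.005 × 111120 × 0.3308 ≈ 183.817 m.
Worst case both components are at the extreme and orthogonal: √(555.6² + 183.817²) ≈ 585.218 m.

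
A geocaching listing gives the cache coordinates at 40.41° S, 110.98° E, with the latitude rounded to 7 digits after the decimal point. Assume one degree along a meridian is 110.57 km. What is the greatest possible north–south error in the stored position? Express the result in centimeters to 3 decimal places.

0.553 centimeters

Rounding to 7 decimal places leaves the latitude within ±5e-08° of the true value.
North–south distance: 5e-08° × 110570 m/° = 0.0055285 m.
That is 0.0055285 m = 0.55285 cm.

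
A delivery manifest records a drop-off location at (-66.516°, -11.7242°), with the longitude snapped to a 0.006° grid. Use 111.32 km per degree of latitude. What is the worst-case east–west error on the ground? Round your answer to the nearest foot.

With a 0.006° grid the true value lies within half a step, ±0.006°/2 = ±0.003°, of the stored one.
At latitude 66.516° a degree of longitude spans 111320 m × cos 66.516° = 111320 × 0.3985 ≈ 44360.2 m.
East–west error: 0.003° × 44360.2 m/° ≈ 133.081 m.
Converting: 133.081 m × 3.2808 ft/m ≈ 436.62 ft.

437 feet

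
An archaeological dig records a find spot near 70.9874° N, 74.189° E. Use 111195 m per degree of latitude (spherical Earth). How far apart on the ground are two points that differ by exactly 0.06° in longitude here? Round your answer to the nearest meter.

2173 meters

0.06° of longitude at 70.9874° is 0.06 × 111195 × cos 70.9874° ≈ 0.06 × 36224.7 = 2173.48 m.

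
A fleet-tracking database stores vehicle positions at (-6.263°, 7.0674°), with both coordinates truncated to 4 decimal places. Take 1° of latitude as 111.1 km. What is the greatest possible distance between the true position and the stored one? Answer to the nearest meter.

Truncating at 4 decimal places can drop up to a full unit in the last place, so each coordinate may be off by as much as 0.0001°.
North–south component: 0.0001° × 111100 = 11.11 m.
Longitude error → 0.0001 × 111100 × cos 6.263° = 0.0001 × 111100 × 0.9940 ≈ 11.0437 m.
The two errors are perpendicular, so the maximum displacement is √(11.11² + 11.0437²) ≈ 15.6651 m.

16 meters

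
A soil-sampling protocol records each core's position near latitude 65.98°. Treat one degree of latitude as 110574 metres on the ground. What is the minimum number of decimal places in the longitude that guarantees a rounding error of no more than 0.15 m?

At 65.98° one degree of longitude covers 110574 × cos 65.98° ≈ 110574 × 0.4071 ≈ 45009.8 m.
N decimal places → at most half a unit in the last place, 0.5 × 10⁻ᴺ° = 45009.8/2 × 10⁻ᴺ m.
Setting 22504.9 × 10⁻ᴺ ≤ 0.15 gives 10ᴺ ≥ 1.5e+05, i.e. N ≥ 5.18.
At 5 places the error can reach 0.225 m, but 6 places keeps it to 0.0225 m.

6 decimal places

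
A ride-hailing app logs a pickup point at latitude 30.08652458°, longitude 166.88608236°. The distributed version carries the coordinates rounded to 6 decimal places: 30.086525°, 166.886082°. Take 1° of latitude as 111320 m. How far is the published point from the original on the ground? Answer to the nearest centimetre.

Δlat = 30.08652458 − 30.086525 = -0.00000042°; Δlon = 166.88608236 − 166.886082 = +0.00000036°.
North–south shift: -0.00000042 × 111320 = -0.0467544 m.
E–W at 30.0865°: 0.00000036° × 111320 × cos 30.0865° = 0.00000036 × 111320 × 0.8653 ≈ 0.0346758 m.
Distance: √(0.0467544² + 0.0346758²) ≈ 0.0582099 m.
That is 0.0582099 m = 5.821 cm.

6 centimetres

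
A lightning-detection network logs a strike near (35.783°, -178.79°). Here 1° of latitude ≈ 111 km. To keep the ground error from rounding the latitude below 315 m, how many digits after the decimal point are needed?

One degree of latitude covers 111000 m.
With N decimal places the half-ulp bound is 0.5·10⁻ᴺ°, or 0.5·10⁻ᴺ × 111000 m on the ground.
Need 0.5 × 111000 × 10⁻ᴺ ≤ 315 → 10⁻ᴺ ≤ 5.676e-03, so N ≥ 2.25.
At 2 places the error can reach 555 m, but 3 places keeps it to 55.5 m.

3 decimal places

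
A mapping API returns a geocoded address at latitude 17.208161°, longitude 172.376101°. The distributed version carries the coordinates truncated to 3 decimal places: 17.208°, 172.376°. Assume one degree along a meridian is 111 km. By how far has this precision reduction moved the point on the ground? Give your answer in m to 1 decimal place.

Δlat = 17.208161 − 17.208 = +0.000161°; Δlon = 172.376101 − 172.376 = +0.000101°.
N–S: 0.000161° × 111000 m/° = 17.871 m.
East–west at this latitude: 0.000101° × 111000 × cos 17.208° ≈ 0.000101 × 106031 = 10.7092 m.
Combined displacement = (17.871² + 10.7092²)^½ ≈ 20.8341 m.

20.8 m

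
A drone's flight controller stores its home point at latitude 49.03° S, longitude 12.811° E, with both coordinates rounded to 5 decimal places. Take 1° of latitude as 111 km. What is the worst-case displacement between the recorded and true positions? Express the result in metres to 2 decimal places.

Rounding to 5 decimal places leaves each coordinate within ±5e-06° of the true value.
North–south component: 5e-06° × 111000 = 0.555 m.
East–west component at 49.03°: 5e-06° × 111000 × cos 49.03° ≈ 5e-06 × 72778.7 ≈ 0.363893 m.
Combining orthogonally: (0.555² + 0.363893²)^½ ≈ 0.663659 m.

0.66 metres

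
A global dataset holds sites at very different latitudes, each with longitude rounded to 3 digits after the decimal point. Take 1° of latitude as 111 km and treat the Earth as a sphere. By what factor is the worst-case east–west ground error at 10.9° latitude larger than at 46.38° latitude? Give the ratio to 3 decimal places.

1.423

Rounding to 3 decimal places leaves the longitude within ±0.0005° of the true value.
At 10.9°: 0.0005° × 111000 × cos 10.9° = 0.0005 × 111000 × 0.9820 ≈ 54.499 m.
Error at 46.38° = 0.0005° × 111000 × cos 46.38° ≈ 55.5 × 0.6899 = 38.288 m.
Ratio: 54.499 / 38.288 = cos 10.9° / cos 46.38° ≈ 1.4234.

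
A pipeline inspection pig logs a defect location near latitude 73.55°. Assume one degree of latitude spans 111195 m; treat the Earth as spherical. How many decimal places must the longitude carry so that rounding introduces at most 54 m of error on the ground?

3 decimal places

At 73.55° one degree of longitude covers 111195 × cos 73.55° ≈ 111195 × 0.2832 ≈ 31488 m.
N decimal places → at most half a unit in the last place, 0.5 × 10⁻ᴺ° = 31488/2 × 10⁻ᴺ m.
Need 0.5 × 31488 × 10⁻ᴺ ≤ 54 → 10⁻ᴺ ≤ 3.430e-03, so N ≥ 2.46.
At 2 places the error can reach 157 m, but 3 places keeps it to 15.7 m.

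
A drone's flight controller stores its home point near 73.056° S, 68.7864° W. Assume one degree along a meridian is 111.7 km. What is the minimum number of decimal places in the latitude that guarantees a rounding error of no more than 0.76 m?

One degree of latitude covers 111700 m.
N decimal places → at most half a unit in the last place, 0.5 × 10⁻ᴺ° = 111700/2 × 10⁻ᴺ m.
Need 0.5 × 111700 × 10⁻ᴺ ≤ 0.76 → 10⁻ᴺ ≤ 1.361e-05, so N ≥ 4.87.
N = 4 would give 5.58 m (too coarse); N = 5 gives 0.558 m ≤ 0.76 m.

5 decimal places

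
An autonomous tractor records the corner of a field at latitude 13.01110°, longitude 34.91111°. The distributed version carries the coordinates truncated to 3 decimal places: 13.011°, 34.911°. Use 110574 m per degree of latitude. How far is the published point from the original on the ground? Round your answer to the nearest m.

16 m

The latitude changed by +0.00010° and the longitude by +0.00011°.
North–south shift: 0.00010 × 110574 = 11.0574 m.
East–west at this latitude: 0.00011° × 110574 × cos 13.011° ≈ 0.00011 × 107735 = 11.8509 m.
Combined displacement = (11.0574² + 11.8509²)^½ ≈ 16.2083 m.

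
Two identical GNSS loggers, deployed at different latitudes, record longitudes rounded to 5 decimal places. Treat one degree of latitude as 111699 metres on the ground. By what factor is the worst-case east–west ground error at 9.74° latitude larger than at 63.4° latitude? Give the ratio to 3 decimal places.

2.201

Rounding to 5 decimal places leaves the longitude within ±5e-06° of the true value.
Error at 9.74° = 5e-06° × 111699 × cos 9.74° ≈ 0.5585 × 0.9856 = 0.55044 m.
Error at 63.4° = 5e-06° × 111699 × cos 63.4° ≈ 0.5585 × 0.4478 = 0.25007 m.
Ratio: 0.55044 / 0.25007 = cos 9.74° / cos 63.4° ≈ 2.2012.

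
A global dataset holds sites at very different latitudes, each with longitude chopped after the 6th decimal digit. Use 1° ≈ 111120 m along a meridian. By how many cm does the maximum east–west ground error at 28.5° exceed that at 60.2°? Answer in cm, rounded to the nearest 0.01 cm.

4.24 cm

Truncating at 6 decimal places can drop up to a full unit in the last place, so the longitude may be off by as much as 1e-06°.
At 28.5°: 1e-06° × 111120 × cos 28.5° = 1e-06 × 111120 × 0.8788 ≈ 0.097654 m.
Error at 60.2° = 1e-06° × 111120 × cos 60.2° ≈ 0.11112 × 0.4970 = 0.055224 m.
So the lower-latitude error exceeds the higher by 0.097654 − 0.055224 = 0.04243 m.
That is 0.0424304 m = 4.243 cm.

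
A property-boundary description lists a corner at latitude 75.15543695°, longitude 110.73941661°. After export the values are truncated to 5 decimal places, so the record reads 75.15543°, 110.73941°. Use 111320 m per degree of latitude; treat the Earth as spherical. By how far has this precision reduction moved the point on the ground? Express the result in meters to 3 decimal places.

The latitude changed by +0.00000695° and the longitude by +0.00000661°.
North–south shift: 0.00000695 × 111320 = 0.773674 m.
East–west at this latitude: 0.00000661° × 111320 × cos 75.1554° ≈ 0.00000661 × 28519.9 = 0.188517 m.
Combined displacement = (0.773674² + 0.188517²)^½ ≈ 0.79631 m.

0.796 meters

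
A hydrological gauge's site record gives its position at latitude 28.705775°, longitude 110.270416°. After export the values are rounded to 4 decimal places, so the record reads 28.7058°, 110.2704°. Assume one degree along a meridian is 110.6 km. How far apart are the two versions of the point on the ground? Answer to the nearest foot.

The latitude changed by -0.000025° and the longitude by +0.000016°.
N–S: -0.000025° × 110600 m/° = -2.765 m.
E–W at 28.7058°: 0.000016° × 110600 × cos 28.7058° = 0.000016 × 110600 × 0.8771 ≈ 1.55211 m.
Distance: √(2.765² + 1.55211²) ≈ 3.17085 m.
In feet: 3.17085 m ÷ 0.3048 ≈ 10.403 ft.

10 feet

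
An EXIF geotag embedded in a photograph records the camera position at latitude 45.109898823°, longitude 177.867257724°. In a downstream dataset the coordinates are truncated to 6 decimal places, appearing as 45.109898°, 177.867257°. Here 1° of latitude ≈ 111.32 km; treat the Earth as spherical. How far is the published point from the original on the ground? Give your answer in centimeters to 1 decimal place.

Δlat = 45.109898823 − 45.109898 = +0.000000823°; Δlon = 177.867257724 − 177.867257 = +0.000000724°.
N–S: 0.000000823° × 111320 m/° = 0.0916164 m.
E–W at 45.1099°: 0.000000724° × 111320 × cos 45.1099° = 0.000000724 × 111320 × 0.7057 ≈ 0.0568803 m.
Combined displacement = (0.0916164² + 0.0568803²)^½ ≈ 0.107838 m.
That is 0.107838 m = 10.784 cm.

10.8 centimeters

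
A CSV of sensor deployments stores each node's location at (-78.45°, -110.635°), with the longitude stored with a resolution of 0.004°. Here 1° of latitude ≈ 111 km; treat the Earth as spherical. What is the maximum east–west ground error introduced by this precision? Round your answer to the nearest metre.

With a 0.004° grid the true value lies within half a step, ±0.004°/2 = ±0.002°, of the stored one.
One degree of longitude at 78.45° is 111000 × cos 78.45° ≈ 111000 × 0.2002 = 22224.8 m.
So at most 0.002° × 22224.8 ≈ 44.4495 m east–west.

44 metres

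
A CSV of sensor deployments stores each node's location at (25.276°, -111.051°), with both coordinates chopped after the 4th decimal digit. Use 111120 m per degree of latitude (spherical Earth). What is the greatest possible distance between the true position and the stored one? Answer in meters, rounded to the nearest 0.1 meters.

Truncating at 4 decimal places can drop up to a full unit in the last place, so each coordinate may be off by as much as 0.0001°.
Latitude error → 0.0001 × 111120 = 11.112 m along the meridian.
East–west component at 25.276°: 0.0001° × 111120 × cos 25.276° ≈ 0.0001 × 100482 ≈ 10.0482 m.
The two errors are perpendicular, so the maximum displacement is √(11.112² + 10.0482²) ≈ 14.9814 m.

15.0 meters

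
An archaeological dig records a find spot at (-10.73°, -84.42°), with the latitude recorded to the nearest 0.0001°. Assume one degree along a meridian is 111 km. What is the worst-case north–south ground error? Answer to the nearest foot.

18 feet

Rounding to 4 decimal places leaves the latitude within ±5e-05° of the true value.
North–south distance: 5e-05° × 111000 m/° = 5.55 m.
Converting: 5.55 m × 3.2808 ft/m ≈ 18.209 ft.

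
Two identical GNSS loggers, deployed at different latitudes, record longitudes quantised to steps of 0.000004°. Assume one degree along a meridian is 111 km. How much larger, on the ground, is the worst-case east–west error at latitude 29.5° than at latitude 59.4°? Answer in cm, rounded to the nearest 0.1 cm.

With a 0.000004° grid the true value lies within half a step, ±0.000004°/2 = ±2e-06°, of the stored one.
At 29.5°: 2e-06° × 111000 × cos 29.5° = 2e-06 × 111000 × 0.8704 ≈ 0.19322 m.
At 59.4°: 2e-06° × 111000 × cos 59.4° = 2e-06 × 111000 × 0.5090 ≈ 0.11301 m.
So the lower-latitude error exceeds the higher by 0.19322 − 0.11301 = 0.080212 m.
That is 0.0802118 m = 8.0212 cm.

8.0 cm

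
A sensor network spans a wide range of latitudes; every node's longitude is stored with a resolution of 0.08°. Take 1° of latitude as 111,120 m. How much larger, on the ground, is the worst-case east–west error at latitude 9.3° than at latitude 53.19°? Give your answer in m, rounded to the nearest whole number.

1723 m

With a 0.08° grid the true value lies within half a step, ±0.08°/2 = ±0.04°, of the stored one.
Error at 9.3° = 0.04° × 111120 × cos 9.3° ≈ 4444.8 × 0.9869 = 4386.4 m.
At 53.19°: 0.04° × 111120 × cos 53.19° = 0.04 × 111120 × 0.5992 ≈ 2663.2 m.
Difference: 4386.4 − 2663.2 = 1723.2 m.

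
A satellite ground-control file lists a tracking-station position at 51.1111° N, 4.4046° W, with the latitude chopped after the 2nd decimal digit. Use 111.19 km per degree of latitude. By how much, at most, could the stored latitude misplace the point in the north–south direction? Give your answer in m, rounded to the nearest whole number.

1112 m

Truncating at 2 decimal places can drop up to a full unit in the last place, so the latitude may be off by as much as 0.01°.
North–south distance: 0.01° × 111190 m/° = 1111.9 m.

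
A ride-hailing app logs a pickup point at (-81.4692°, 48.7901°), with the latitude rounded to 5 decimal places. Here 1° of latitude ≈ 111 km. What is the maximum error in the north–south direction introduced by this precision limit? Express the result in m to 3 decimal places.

Rounding to 5 decimal places leaves the latitude within ±5e-06° of the true value.
So the N–S error is at most 5e-06 × 111000 = 0.555 m.

0.555 m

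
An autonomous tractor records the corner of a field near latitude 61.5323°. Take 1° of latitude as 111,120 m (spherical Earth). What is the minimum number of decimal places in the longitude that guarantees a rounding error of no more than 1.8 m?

5 decimal places

At 61.5323° one degree of longitude covers 111120 × cos 61.5323° ≈ 111120 × 0.4767 ≈ 52966.8 m.
N decimal places → at most half a unit in the last place, 0.5 × 10⁻ᴺ° = 52966.8/2 × 10⁻ᴺ m.
Setting 26483.4 × 10⁻ᴺ ≤ 1.8 gives 10ᴺ ≥ 1.471e+04, i.e. N ≥ 4.17.
At 4 places the error can reach 2.65 m, but 5 places keeps it to 0.265 m.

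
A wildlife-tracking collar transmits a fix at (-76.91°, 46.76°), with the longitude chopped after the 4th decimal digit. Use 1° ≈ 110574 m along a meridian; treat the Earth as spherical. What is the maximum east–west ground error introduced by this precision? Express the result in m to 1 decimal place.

2.5 m

Truncating at 4 decimal places can drop up to a full unit in the last place, so the longitude may be off by as much as 0.0001°.
Parallels shrink by cos φ, so at 76.91° a degree of longitude is 110574 × 0.2265 ≈ 25042.9 m.
Maximum E–W displacement: 0.0001 × 25042.9 = 2.50429 m.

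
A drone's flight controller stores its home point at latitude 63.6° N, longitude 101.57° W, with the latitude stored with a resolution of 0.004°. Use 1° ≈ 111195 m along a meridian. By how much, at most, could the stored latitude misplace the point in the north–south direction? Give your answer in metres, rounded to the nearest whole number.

With a 0.004° grid the true value lies within half a step, ±0.004°/2 = ±0.002°, of the stored one.
Along the meridian that is 0.002° × 111195 m/° = 222.39 m.

222 metres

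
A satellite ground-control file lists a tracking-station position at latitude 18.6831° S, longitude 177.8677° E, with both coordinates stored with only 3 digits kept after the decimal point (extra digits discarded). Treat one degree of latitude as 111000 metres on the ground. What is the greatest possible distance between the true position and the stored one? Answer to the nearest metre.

153 metres

Truncating at 3 decimal places can drop up to a full unit in the last place, so each coordinate may be off by as much as 0.001°.
N–S: 0.001° × 111000 m/° = 111 m.
Longitude error → 0.001 × 111000 × cos 18.6831° = 0.001 × 111000 × 0.9473 ≈ 105.151 m.
Combining orthogonally: (111² + 105.151²)^½ ≈ 152.898 m.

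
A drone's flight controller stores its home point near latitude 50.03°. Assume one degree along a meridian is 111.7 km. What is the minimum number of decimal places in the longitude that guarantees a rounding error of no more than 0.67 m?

5

At 50.03° one degree of longitude covers 111700 × cos 50.03° ≈ 111700 × 0.6424 ≈ 71754.6 m.
With N decimal places the half-ulp bound is 0.5·10⁻ᴺ°, or 0.5·10⁻ᴺ × 71754.6 m on the ground.
Setting 35877.3 × 10⁻ᴺ ≤ 0.67 gives 10ᴺ ≥ 5.355e+04, i.e. N ≥ 4.73.
N = 4 would give 3.59 m (too coarse); N = 5 gives 0.359 m ≤ 0.67 m.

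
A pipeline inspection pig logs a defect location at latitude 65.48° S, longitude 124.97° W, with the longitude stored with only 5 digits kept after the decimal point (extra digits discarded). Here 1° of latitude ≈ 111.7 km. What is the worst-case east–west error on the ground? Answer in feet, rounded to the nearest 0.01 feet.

1.52 feet

Truncating at 5 decimal places can drop up to a full unit in the last place, so the longitude may be off by as much as 1e-05°.
At latitude 65.48° a degree of longitude spans 111700 m × cos 65.48° = 111700 × 0.4150 ≈ 46356.7 m.
East–west error: 1e-05° × 46356.7 m/° ≈ 0.463567 m.
Converting: 0.463567 m × 3.2808 ft/m ≈ 1.5209 ft.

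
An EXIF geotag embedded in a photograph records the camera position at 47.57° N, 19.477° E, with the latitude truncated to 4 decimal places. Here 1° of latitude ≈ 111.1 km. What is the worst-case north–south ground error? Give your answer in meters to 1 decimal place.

11.1 meters

Truncating at 4 decimal places can drop up to a full unit in the last place, so the latitude may be off by as much as 0.0001°.
So the N–S error is at most 0.0001 × 111100 = 11.11 m.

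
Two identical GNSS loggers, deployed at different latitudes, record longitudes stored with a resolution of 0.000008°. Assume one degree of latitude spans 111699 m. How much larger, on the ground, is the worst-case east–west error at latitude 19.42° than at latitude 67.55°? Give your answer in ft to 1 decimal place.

0.8 ft

With a 0.000008° grid the true value lies within half a step, ±0.000008°/2 = ±4e-06°, of the stored one.
Error at 19.42° = 4e-06° × 111699 × cos 19.42° ≈ 0.4468 × 0.9431 = 0.42138 m.
Error at 67.55° = 4e-06° × 111699 × cos 67.55° ≈ 0.4468 × 0.3819 = 0.17062 m.
So the lower-latitude error exceeds the higher by 0.42138 − 0.17062 = 0.25076 m.
Converting: 0.250755 m × 3.2808 ft/m ≈ 0.82269 ft.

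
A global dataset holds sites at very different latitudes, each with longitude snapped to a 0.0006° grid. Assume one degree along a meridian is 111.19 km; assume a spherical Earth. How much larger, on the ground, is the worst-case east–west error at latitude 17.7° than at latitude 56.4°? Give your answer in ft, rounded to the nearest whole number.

With a 0.0006° grid the true value lies within half a step, ±0.0006°/2 = ±0.0003°, of the stored one.
Error at 17.7° = 0.0003° × 111190 × cos 17.7° ≈ 33.357 × 0.9527 = 31.778 m.
At 56.4°: 0.0003° × 111190 × cos 56.4° = 0.0003 × 111190 × 0.5534 ≈ 18.459 m.
So the lower-latitude error exceeds the higher by 31.778 − 18.459 = 13.318 m.
Converting: 13.3184 m × 3.2808 ft/m ≈ 43.696 ft.

44 ft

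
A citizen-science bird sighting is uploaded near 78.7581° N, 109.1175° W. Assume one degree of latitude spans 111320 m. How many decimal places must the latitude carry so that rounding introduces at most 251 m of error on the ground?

One degree of latitude covers 111320 m.
N decimal places → at most half a unit in the last place, 0.5 × 10⁻ᴺ° = 111320/2 × 10⁻ᴺ m.
Setting 55660 × 10⁻ᴺ ≤ 251 gives 10ᴺ ≥ 221.8, i.e. N ≥ 2.35.
N = 2 would give 557 m (too coarse); N = 3 gives 55.7 m ≤ 251 m.

3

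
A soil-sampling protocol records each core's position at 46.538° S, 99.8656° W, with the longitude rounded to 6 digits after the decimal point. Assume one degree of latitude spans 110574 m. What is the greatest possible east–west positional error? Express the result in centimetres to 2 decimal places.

Rounding to 6 decimal places leaves the longitude within ±5e-07° of the true value.
One degree of longitude at 46.538° is 110574 × cos 46.538° ≈ 110574 × 0.6879 = 76060.9 m.
Maximum E–W displacement: 5e-07 × 76060.9 = 0.0380305 m.
That is 0.0380305 m = 3.803 cm.

3.80 centimetres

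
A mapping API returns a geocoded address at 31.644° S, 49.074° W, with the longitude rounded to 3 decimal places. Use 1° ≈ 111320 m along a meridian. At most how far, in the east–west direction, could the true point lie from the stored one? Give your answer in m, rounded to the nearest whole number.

47 m

Rounding to 3 decimal places leaves the longitude within ±0.0005° of the true value.
At latitude 31.644° a degree of longitude spans 111320 m × cos 31.644° = 111320 × 0.8513 ≈ 94769.4 m.
So at most 0.0005° × 94769.4 ≈ 47.3847 m east–west.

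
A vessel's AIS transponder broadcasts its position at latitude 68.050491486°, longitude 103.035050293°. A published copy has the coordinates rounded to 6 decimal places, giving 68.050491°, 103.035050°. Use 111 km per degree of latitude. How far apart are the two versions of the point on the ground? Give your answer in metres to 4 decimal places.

0.0553 metres

Δlat = 68.050491486 − 68.050491 = +0.000000486°; Δlon = 103.035050293 − 103.035050 = +0.000000293°.
North–south shift: 0.000000486 × 111000 = 0.053946 m.
E–W at 68.0505°: 0.000000293° × 111000 × cos 68.0505° = 0.000000293 × 111000 × 0.3738 ≈ 0.0121568 m.
Combined displacement = (0.053946² + 0.0121568²)^½ ≈ 0.0552988 m.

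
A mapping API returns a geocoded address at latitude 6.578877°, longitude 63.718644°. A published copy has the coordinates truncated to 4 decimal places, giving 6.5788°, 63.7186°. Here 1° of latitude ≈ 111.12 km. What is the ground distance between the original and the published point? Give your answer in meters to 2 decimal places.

9.84 meters

The latitude changed by +0.000077° and the longitude by +0.000044°.
North–south shift: 0.000077 × 111120 = 8.55624 m.
East–west at this latitude: 0.000044° × 111120 × cos 6.5788° ≈ 0.000044 × 110388 = 4.85709 m.
Distance: √(8.55624² + 4.85709²) ≈ 9.83873 m.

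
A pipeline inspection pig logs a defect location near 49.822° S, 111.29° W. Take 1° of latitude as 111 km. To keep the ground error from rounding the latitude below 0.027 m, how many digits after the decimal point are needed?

One degree of latitude covers 111000 m.
Rounding to N decimal places gives at most 0.5 × 10⁻ᴺ degrees of error, i.e. 0.5 × 10⁻ᴺ × 111000 m.
Setting 55500 × 10⁻ᴺ ≤ 0.027 gives 10ᴺ ≥ 2.056e+06, i.e. N ≥ 6.31.
N = 6 would give 0.0555 m (too coarse); N = 7 gives 0.00555 m ≤ 0.027 m.

7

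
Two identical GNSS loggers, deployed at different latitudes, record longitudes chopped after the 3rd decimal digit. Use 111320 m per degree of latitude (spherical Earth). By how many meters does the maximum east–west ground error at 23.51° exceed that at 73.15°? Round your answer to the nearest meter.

70 meters

Truncating at 3 decimal places can drop up to a full unit in the last place, so the longitude may be off by as much as 0.001°.
Error at 23.51° = 0.001° × 111320 × cos 23.51° ≈ 111.32 × 0.9170 = 102.08 m.
Error at 73.15° = 0.001° × 111320 × cos 73.15° ≈ 111.32 × 0.2899 = 32.268 m.
Difference: 102.08 − 32.268 = 69.811 m.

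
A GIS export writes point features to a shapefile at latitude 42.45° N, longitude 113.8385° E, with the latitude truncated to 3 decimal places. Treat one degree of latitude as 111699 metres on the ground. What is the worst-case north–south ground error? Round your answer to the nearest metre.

Truncating at 3 decimal places can drop up to a full unit in the last place, so the latitude may be off by as much as 0.001°.
North–south distance: 0.001° × 111699 m/° = 111.699 m.

112 metres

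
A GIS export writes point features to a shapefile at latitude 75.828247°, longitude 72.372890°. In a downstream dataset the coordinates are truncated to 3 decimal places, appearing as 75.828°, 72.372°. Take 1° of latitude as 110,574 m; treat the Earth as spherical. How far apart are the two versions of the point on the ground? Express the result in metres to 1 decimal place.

Δlat = 75.828247 − 75.828 = +0.000247°; Δlon = 72.372890 − 72.372 = +0.000890°.
N–S: 0.000247° × 110574 m/° = 27.3118 m.
E–W at 75.828°: 0.000890° × 110574 × cos 75.828° = 0.000890 × 110574 × 0.2448 ≈ 24.0943 m.
Distance: √(27.3118² + 24.0943²) ≈ 36.4207 m.

36.4 metres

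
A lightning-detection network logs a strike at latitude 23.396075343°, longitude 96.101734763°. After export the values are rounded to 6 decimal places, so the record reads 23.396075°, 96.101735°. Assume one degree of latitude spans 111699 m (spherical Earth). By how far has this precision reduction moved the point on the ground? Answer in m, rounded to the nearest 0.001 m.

0.045 m

Δlat = 23.396075343 − 23.396075 = +0.000000343°; Δlon = 96.101734763 − 96.101735 = -0.000000237°.
North–south shift: 0.000000343 × 111699 = 0.0383128 m.
E–W at 23.3961°: -0.000000237° × 111699 × cos 23.3961° = -0.000000237 × 111699 × 0.9178 ≈ -0.0242961 m.
Combined displacement = (0.0383128² + 0.0242961²)^½ ≈ 0.0453671 m.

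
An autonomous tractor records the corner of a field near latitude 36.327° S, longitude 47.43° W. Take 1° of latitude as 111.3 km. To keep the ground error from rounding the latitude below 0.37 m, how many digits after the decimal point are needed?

6 decimal places

One degree of latitude covers 111300 m.
Rounding to N decimal places gives at most 0.5 × 10⁻ᴺ degrees of error, i.e. 0.5 × 10⁻ᴺ × 111300 m.
Need 0.5 × 111300 × 10⁻ᴺ ≤ 0.37 → 10⁻ᴺ ≤ 6.649e-06, so N ≥ 5.18.
N = 5 would give 0.556 m (too coarse); N = 6 gives 0.0556 m ≤ 0.37 m.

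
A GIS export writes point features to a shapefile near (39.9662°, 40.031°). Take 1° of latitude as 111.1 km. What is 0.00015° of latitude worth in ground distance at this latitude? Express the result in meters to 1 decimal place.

0.00015° × 111100 m/° = 16.665 m.

16.7 meters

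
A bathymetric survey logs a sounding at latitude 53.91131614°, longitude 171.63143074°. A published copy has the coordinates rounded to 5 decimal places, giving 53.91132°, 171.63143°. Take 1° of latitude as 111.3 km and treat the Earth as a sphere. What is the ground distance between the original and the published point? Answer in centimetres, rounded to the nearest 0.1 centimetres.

43.2 centimetres

Δlat = 53.91131614 − 53.91132 = -0.00000386°; Δlon = 171.63143074 − 171.63143 = +0.00000074°.
N–S: -0.00000386° × 111300 m/° = -0.429618 m.
East–west at this latitude: 0.00000074° × 111300 × cos 53.9113° ≈ 0.00000074 × 65559.8 = 0.0485142 m.
Distance: √(0.429618² + 0.0485142²) ≈ 0.432349 m.
That is 0.432349 m = 43.235 cm.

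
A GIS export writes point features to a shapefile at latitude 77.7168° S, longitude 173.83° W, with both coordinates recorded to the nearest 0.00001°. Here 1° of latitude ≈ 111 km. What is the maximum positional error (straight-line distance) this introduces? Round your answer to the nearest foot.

Rounding to 5 decimal places leaves each coordinate within ±5e-06° of the true value.
Latitude error → 5e-06 × 111000 = 0.555 m along the meridian.
Longitude error → 5e-06 × 111000 × cos 77.7168° = 5e-06 × 111000 × 0.2127 ≈ 0.118073 m.
Worst case both components are at the extreme and orthogonal: √(0.555² + 0.118073²) ≈ 0.567421 m.
Converting: 0.567421 m × 3.2808 ft/m ≈ 1.8616 ft.

2 feet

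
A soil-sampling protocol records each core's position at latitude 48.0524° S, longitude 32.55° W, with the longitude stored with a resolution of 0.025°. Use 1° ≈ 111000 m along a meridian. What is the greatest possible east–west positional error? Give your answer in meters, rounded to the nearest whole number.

927 meters

With a 0.025° grid the true value lies within half a step, ±0.025°/2 = ±0.0125°, of the stored one.
One degree of longitude at 48.0524° is 111000 × cos 48.0524° ≈ 111000 × 0.6685 = 74198 m.
Maximum E–W displacement: 0.0125 × 74198 = 927.475 m.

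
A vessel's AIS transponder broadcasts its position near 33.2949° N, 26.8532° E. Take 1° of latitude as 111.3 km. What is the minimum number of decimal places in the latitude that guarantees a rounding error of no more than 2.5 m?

5 decimal places

One degree of latitude covers 111300 m.
N decimal places → at most half a unit in the last place, 0.5 × 10⁻ᴺ° = 111300/2 × 10⁻ᴺ m.
Setting 55650 × 10⁻ᴺ ≤ 2.5 gives 10ᴺ ≥ 2.226e+04, i.e. N ≥ 4.35.
So 5 decimal places suffice (0.556 m); 4 would allow up to 5.57 m.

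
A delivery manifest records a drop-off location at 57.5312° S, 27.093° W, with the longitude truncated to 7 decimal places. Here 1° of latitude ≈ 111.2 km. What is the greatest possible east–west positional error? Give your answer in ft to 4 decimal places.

Truncating at 7 decimal places can drop up to a full unit in the last place, so the longitude may be off by as much as 1e-07°.
Parallels shrink by cos φ, so at 57.5312° a degree of longitude is 111200 × 0.5368 ≈ 59696.6 m.
East–west error: 1e-07° × 59696.6 m/° ≈ 0.00596966 m.
In feet: 0.00596966 m ÷ 0.3048 ≈ 0.019586 ft.

0.0196 ft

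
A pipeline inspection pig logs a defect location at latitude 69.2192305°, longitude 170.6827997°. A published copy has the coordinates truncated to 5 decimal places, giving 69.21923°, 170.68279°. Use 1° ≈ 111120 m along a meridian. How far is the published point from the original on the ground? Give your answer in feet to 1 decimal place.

1.3 feet

The latitude changed by +0.0000005° and the longitude by +0.0000097°.
N–S: 0.0000005° × 111120 m/° = 0.05556 m.
E–W at 69.2192°: 0.0000097° × 111120 × cos 69.2192° = 0.0000097 × 111120 × 0.3548 ≈ 0.382419 m.
Hypotenuse of the two orthogonal shifts: √(0.05556² + 0.382419²) = 0.386434 m.
Converting: 0.386434 m × 3.2808 ft/m ≈ 1.2678 ft.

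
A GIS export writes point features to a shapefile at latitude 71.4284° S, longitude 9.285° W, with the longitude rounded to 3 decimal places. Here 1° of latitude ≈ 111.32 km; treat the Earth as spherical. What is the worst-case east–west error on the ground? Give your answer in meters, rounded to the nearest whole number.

Rounding to 3 decimal places leaves the longitude within ±0.0005° of the true value.
At latitude 71.4284° a degree of longitude spans 111320 m × cos 71.4284° = 111320 × 0.3185 ≈ 35454.2 m.
East–west error: 0.0005° × 35454.2 m/° ≈ 17.7271 m.

18 meters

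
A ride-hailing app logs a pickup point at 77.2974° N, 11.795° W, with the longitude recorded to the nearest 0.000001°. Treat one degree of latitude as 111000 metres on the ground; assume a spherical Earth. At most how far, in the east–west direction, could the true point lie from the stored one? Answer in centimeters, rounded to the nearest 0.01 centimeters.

Rounding to 6 decimal places leaves the longitude within ±5e-07° of the true value.
Parallels shrink by cos φ, so at 77.2974° a degree of longitude is 111000 × 0.2199 ≈ 24407.8 m.
So at most 5e-07° × 24407.8 ≈ 0.0122039 m east–west.
That is 0.0122039 m = 1.2204 cm.

1.22 centimeters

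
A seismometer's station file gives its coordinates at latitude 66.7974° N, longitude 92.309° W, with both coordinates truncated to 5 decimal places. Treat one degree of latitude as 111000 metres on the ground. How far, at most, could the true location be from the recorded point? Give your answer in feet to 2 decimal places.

3.91 feet

Truncating at 5 decimal places can drop up to a full unit in the last place, so each coordinate may be off by as much as 1e-05°.
N–S: 1e-05° × 111000 m/° = 1.11 m.
Longitude error → 1e-05 × 111000 × cos 66.7974° = 1e-05 × 111000 × 0.3940 ≈ 0.437322 m.
Combining orthogonally: (1.11² + 0.437322²)^½ ≈ 1.19304 m.
In feet: 1.19304 m ÷ 0.3048 ≈ 3.9142 ft.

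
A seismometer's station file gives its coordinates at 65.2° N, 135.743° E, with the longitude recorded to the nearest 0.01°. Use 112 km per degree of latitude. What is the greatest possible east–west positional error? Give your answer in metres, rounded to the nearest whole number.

235 metres

Rounding to 2 decimal places leaves the longitude within ±0.005° of the true value.
Parallels shrink by cos φ, so at 65.2° a degree of longitude is 112000 × 0.4195 ≈ 46978.6 m.
So at most 0.005° × 46978.6 ≈ 234.893 m east–west.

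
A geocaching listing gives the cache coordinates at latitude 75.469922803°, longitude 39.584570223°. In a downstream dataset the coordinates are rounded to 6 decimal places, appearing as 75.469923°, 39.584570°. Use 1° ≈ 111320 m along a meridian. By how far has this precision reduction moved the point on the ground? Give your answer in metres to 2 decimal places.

0.02 metres

The latitude changed by -0.000000197° and the longitude by +0.000000223°.
North–south shift: -0.000000197 × 111320 = -0.02193 m.
East–west at this latitude: 0.000000223° × 111320 × cos 75.4699° ≈ 0.000000223 × 27928.9 = 0.00622814 m.
Combined displacement = (0.02193² + 0.00622814²)^½ ≈ 0.0227973 m.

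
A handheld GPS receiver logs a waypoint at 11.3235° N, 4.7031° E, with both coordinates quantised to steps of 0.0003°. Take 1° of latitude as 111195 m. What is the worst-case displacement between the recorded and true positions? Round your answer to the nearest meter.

With a 0.0003° grid the true value lies within half a step, ±0.0003°/2 = ±0.00015°, of the stored one.
North–south component: 0.00015° × 111195 = 16.6793 m.
Longitude error → 0.00015 × 111195 × cos 11.3235° = 0.00015 × 111195 × 0.9805 ≈ 16.3546 m.
The two errors are perpendicular, so the maximum displacement is √(16.6793² + 16.3546²) ≈ 23.3596 m.

23 meters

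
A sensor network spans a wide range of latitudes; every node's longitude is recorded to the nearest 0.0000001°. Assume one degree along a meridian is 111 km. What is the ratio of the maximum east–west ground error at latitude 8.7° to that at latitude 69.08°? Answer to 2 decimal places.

2.77

Rounding to 7 decimal places leaves the longitude within ±5e-08° of the true value.
Error at 8.7° = 5e-08° × 111000 × cos 8.7° ≈ 0.00555 × 0.9885 = 0.0054861 m.
Error at 69.08° = 5e-08° × 111000 × cos 69.08° ≈ 0.00555 × 0.3571 = 0.0019817 m.
The ratio reduces to cos 8.7° / cos 69.08° = 0.9885/0.3571 ≈ 2.7684.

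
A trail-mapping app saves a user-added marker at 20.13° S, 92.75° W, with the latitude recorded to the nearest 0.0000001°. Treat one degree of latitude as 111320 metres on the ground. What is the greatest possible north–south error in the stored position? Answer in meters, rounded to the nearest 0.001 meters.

Rounding to 7 decimal places leaves the latitude within ±5e-08° of the true value.
So the N–S error is at most 5e-08 × 111320 = 0.005566 m.

0.006 meters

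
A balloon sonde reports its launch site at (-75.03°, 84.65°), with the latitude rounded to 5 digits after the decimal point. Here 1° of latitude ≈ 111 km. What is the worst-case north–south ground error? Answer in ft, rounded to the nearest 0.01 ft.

Rounding to 5 decimal places leaves the latitude within ±5e-06° of the true value.
Along the meridian that is 5e-06° × 111000 m/° = 0.555 m.
In feet: 0.555 m ÷ 0.3048 ≈ 1.8209 ft.

1.82 ft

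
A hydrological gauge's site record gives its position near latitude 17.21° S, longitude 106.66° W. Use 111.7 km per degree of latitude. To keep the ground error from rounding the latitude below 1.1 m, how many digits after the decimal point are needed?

5

One degree of latitude covers 111700 m.
N decimal places → at most half a unit in the last place, 0.5 × 10⁻ᴺ° = 111700/2 × 10⁻ᴺ m.
Need 0.5 × 111700 × 10⁻ᴺ ≤ 1.1 → 10⁻ᴺ ≤ 1.970e-05, so N ≥ 4.71.
So 5 decimal places suffice (0.558 m); 4 would allow up to 5.58 m.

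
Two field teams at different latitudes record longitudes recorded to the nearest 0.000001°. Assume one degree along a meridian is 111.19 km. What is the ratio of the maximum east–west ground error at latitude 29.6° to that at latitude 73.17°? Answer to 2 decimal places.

Rounding to 6 decimal places leaves the longitude within ±5e-07° of the true value.
At 29.6°: 5e-07° × 111190 × cos 29.6° = 5e-07 × 111190 × 0.8695 ≈ 0.04834 m.
Error at 73.17° = 5e-07° × 111190 × cos 73.17° ≈ 0.055595 × 0.2895 = 0.016097 m.
The ratio reduces to cos 29.6° / cos 73.17° = 0.8695/0.2895 ≈ 3.0031.

3.00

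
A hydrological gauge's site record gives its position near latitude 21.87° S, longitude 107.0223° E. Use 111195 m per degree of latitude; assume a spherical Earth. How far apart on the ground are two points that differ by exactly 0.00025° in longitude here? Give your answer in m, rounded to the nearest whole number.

0.00025° of longitude at 21.87° is 0.00025 × 111195 × cos 21.87° ≈ 0.00025 × 103192 = 25.7981 m.

26 m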